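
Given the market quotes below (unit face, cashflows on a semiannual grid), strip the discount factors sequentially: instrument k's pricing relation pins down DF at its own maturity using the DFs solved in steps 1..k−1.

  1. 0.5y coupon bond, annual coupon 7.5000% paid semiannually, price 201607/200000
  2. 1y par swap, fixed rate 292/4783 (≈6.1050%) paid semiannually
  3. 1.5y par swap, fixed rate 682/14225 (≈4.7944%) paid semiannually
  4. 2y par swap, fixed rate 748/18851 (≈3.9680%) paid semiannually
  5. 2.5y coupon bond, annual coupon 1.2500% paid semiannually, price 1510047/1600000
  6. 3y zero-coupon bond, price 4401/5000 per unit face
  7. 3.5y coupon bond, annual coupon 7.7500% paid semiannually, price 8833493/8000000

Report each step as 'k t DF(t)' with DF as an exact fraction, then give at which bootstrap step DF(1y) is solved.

step 1 [0.5y] bond c/2=3/80: DF=(201607/200000 − 3/80·(0))/(1+3/80) = 2429/2500 ≈ 0.971600
step 2 [1y] swap r/2=146/4783: DF=(1 − 146/4783·(0.971600))/(1+146/4783) = 1177/1250 ≈ 0.941600
step 3 [1.5y] swap r/2=341/14225: DF=(1 − 341/14225·(0.971600+0.941600))/(1+341/14225) = 4659/5000 ≈ 0.931800
step 4 [2y] swap r/2=374/18851: DF=(1 − 374/18851·(0.971600+0.941600+0.931800))/(1+374/18851) = 2313/2500 ≈ 0.925200
step 5 [2.5y] bond c/2=1/160: DF=(1510047/1600000 − 1/160·(0.971600+0.941600+0.931800+0.925200))/(1+1/160) = 1829/2000 ≈ 0.914500
step 6 [3y] zero: DF = P = 4401/5000 ≈ 0.880200
step 7 [3.5y] bond c/2=31/800: DF=(8833493/8000000 − 31/800·(0.971600+0.941600+0.931800+0.925200+0.914500+0.880200))/(1+31/800) = 4277/5000 ≈ 0.855400

1 1/2 2429/2500
2 1 1177/1250
3 3/2 4659/5000
4 2 2313/2500
5 5/2 1829/2000
6 3 4401/5000
7 7/2 4277/5000
DF(1y) is solved at step 2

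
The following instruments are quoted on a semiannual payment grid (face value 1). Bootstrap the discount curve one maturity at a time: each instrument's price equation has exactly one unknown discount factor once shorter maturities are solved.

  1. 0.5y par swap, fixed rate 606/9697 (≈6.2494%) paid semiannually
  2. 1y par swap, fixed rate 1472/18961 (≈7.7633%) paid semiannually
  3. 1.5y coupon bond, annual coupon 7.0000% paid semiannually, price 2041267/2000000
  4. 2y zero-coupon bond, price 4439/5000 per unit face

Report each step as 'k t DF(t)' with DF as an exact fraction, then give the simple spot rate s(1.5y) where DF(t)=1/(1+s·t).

1 1/2 9697/10000
2 1 579/625
3 3/2 461/500
4 2 4439/5000
s(1.5y) = (1/(461/500) − 1)/(3/2) = 26/461 ≈ 5.6399%

step 1 [0.5y] swap r/2=303/9697: DF=(1 − 303/9697·(0))/(1+303/9697) = 9697/10000 ≈ 0.969700
step 2 [1y] swap r/2=736/18961: DF=(1 − 736/18961·(0.969700))/(1+736/18961) = 579/625 ≈ 0.926400
step 3 [1.5y] bond c/2=7/200: DF=(2041267/2000000 − 7/200·(0.969700+0.926400))/(1+7/200) = 461/500 ≈ 0.922000
step 4 [2y] zero: DF = P = 4439/5000 ≈ 0.887800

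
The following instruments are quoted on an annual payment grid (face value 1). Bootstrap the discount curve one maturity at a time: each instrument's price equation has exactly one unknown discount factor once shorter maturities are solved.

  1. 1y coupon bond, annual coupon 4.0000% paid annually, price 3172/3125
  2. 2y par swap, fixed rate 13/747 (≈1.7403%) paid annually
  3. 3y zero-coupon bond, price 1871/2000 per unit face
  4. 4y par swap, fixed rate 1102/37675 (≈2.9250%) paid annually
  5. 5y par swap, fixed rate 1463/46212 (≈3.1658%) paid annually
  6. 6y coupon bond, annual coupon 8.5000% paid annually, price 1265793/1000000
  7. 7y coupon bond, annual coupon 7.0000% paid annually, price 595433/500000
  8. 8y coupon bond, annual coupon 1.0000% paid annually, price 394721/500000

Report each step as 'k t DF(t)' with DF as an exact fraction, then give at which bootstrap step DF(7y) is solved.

1 1 122/125
2 2 4831/5000
3 3 1871/2000
4 4 4449/5000
5 5 8537/10000
6 6 4023/5000
7 7 379/500
8 8 1801/2500
DF(7y) is solved at step 7

step 1 [1y] bond c/1=1/25: DF=(3172/3125 − 1/25·(0))/(1+1/25) = 122/125 ≈ 0.976000
step 2 [2y] swap r/1=13/747: DF=(1 − 13/747·(0.976000))/(1+13/747) = 4831/5000 ≈ 0.966200
step 3 [3y] zero: DF = P = 1871/2000 ≈ 0.935500
step 4 [4y] swap r/1=1102/37675: DF=(1 − 1102/37675·(0.976000+0.966200+0.935500))/(1+1102/37675) = 4449/5000 ≈ 0.889800
step 5 [5y] swap r/1=1463/46212: DF=(1 − 1463/46212·(0.976000+0.966200+0.935500+0.889800))/(1+1463/46212) = 8537/10000 ≈ 0.853700
step 6 [6y] bond c/1=17/200: DF=(1265793/1000000 − 17/200·(0.976000+0.966200+0.935500+0.889800+0.853700))/(1+17/200) = 4023/5000 ≈ 0.804600
step 7 [7y] bond c/1=7/100: DF=(595433/500000 − 7/100·(0.976000+0.966200+0.935500+0.889800+0.853700+0.804600))/(1+7/100) = 379/500 ≈ 0.758000
step 8 [8y] bond c/1=1/100: DF=(394721/500000 − 1/100·(0.976000+0.966200+0.935500+0.889800+0.853700+0.804600+0.758000))/(1+1/100) = 1801/2500 ≈ 0.720400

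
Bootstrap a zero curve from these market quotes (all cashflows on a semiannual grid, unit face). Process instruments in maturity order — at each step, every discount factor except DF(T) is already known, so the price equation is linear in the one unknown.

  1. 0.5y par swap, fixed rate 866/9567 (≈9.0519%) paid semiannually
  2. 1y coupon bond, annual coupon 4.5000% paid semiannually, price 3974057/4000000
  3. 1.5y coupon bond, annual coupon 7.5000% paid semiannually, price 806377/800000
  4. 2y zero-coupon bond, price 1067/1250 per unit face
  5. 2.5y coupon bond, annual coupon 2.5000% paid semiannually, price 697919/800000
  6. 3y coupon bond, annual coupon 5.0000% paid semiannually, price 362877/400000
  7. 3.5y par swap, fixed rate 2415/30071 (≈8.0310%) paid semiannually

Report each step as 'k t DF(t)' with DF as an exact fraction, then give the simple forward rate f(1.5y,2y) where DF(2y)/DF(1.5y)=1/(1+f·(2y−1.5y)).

step 1 [0.5y] swap r/2=433/9567: DF=(1 − 433/9567·(0))/(1+433/9567) = 9567/10000 ≈ 0.956700
step 2 [1y] bond c/2=9/400: DF=(3974057/4000000 − 9/400·(0.956700))/(1+9/400) = 4753/5000 ≈ 0.950600
step 3 [1.5y] bond c/2=3/80: DF=(806377/800000 − 3/80·(0.956700+0.950600))/(1+3/80) = 4513/5000 ≈ 0.902600
step 4 [2y] zero: DF = P = 1067/1250 ≈ 0.853600
step 5 [2.5y] bond c/2=1/80: DF=(697919/800000 − 1/80·(0.956700+0.950600+0.902600+0.853600))/(1+1/80) = 2041/2500 ≈ 0.816400
step 6 [3y] bond c/2=1/40: DF=(362877/400000 − 1/40·(0.956700+0.950600+0.902600+0.853600+0.816400))/(1+1/40) = 3879/5000 ≈ 0.775800
step 7 [3.5y] swap r/2=2415/60142: DF=(1 − 2415/60142·(0.956700+0.950600+0.902600+0.853600+0.816400+0.775800))/(1+2415/60142) = 1517/2000 ≈ 0.758500

1 1/2 9567/10000
2 1 4753/5000
3 3/2 4513/5000
4 2 1067/1250
5 5/2 2041/2500
6 3 3879/5000
7 7/2 1517/2000
f(1.5y,2y) = ((4513/5000)/(1067/1250) − 1)/(1/2) = 245/2134 ≈ 11.4808%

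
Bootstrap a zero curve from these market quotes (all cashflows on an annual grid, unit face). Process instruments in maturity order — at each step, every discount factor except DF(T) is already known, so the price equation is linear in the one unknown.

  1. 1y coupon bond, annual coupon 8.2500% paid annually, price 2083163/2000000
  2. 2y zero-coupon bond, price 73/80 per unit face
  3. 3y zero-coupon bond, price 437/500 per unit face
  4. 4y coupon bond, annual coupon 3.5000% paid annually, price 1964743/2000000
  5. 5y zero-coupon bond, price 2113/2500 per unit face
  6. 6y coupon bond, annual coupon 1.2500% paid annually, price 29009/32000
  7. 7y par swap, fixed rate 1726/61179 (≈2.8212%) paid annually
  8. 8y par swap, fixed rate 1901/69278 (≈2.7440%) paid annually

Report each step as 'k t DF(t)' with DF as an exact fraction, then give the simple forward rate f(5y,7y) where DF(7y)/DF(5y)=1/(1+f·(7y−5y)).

step 1 [1y] bond c/1=33/400: DF=(2083163/2000000 − 33/400·(0))/(1+33/400) = 4811/5000 ≈ 0.962200
step 2 [2y] zero: DF = P = 73/80 ≈ 0.912500
step 3 [3y] zero: DF = P = 437/500 ≈ 0.874000
step 4 [4y] bond c/1=7/200: DF=(1964743/2000000 − 7/200·(0.962200+0.912500+0.874000))/(1+7/200) = 4281/5000 ≈ 0.856200
step 5 [5y] zero: DF = P = 2113/2500 ≈ 0.845200
step 6 [6y] bond c/1=1/80: DF=(29009/32000 − 1/80·(0.962200+0.912500+0.874000+0.856200+0.845200))/(1+1/80) = 2101/2500 ≈ 0.840400
step 7 [7y] swap r/1=1726/61179: DF=(1 − 1726/61179·(0.962200+0.912500+0.874000+0.856200+0.845200+0.840400))/(1+1726/61179) = 4137/5000 ≈ 0.827400
step 8 [8y] swap r/1=1901/69278: DF=(1 − 1901/69278·(0.962200+0.912500+0.874000+0.856200+0.845200+0.840400+0.827400))/(1+1901/69278) = 8099/10000 ≈ 0.809900

1 1 4811/5000
2 2 73/80
3 3 437/500
4 4 4281/5000
5 5 2113/2500
6 6 2101/2500
7 7 4137/5000
8 8 8099/10000
f(5y,7y) = ((2113/2500)/(4137/5000) − 1)/(2) = 89/8274 ≈ 1.0757%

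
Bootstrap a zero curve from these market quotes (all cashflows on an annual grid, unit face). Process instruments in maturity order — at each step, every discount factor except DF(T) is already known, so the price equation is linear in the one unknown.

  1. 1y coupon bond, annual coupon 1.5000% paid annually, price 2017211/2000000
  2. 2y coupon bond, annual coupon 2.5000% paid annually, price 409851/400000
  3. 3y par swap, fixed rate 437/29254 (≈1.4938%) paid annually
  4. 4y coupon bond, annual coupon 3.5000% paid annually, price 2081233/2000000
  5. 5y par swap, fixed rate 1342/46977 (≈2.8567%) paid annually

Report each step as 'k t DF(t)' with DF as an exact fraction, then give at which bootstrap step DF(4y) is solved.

1 1 9937/10000
2 2 4877/5000
3 3 9563/10000
4 4 1813/2000
5 5 4329/5000
DF(4y) is solved at step 4

step 1 [1y] bond c/1=3/200: DF=(2017211/2000000 − 3/200·(0))/(1+3/200) = 9937/10000 ≈ 0.993700
step 2 [2y] bond c/1=1/40: DF=(409851/400000 − 1/40·(0.993700))/(1+1/40) = 4877/5000 ≈ 0.975400
step 3 [3y] swap r/1=437/29254: DF=(1 − 437/29254·(0.993700+0.975400))/(1+437/29254) = 9563/10000 ≈ 0.956300
step 4 [4y] bond c/1=7/200: DF=(2081233/2000000 − 7/200·(0.993700+0.975400+0.956300))/(1+7/200) = 1813/2000 ≈ 0.906500
step 5 [5y] swap r/1=1342/46977: DF=(1 − 1342/46977·(0.993700+0.975400+0.956300+0.906500))/(1+1342/46977) = 4329/5000 ≈ 0.865800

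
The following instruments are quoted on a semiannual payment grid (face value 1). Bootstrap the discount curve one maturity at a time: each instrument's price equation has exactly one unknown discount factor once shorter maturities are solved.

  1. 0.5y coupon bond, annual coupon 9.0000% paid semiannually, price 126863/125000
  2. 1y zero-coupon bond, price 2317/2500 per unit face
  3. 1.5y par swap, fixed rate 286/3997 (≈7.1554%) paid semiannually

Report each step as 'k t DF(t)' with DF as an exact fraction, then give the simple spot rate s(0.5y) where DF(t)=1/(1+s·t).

1 1/2 607/625
2 1 2317/2500
3 3/2 8999/10000
s(0.5y) = (1/(607/625) − 1)/(1/2) = 36/607 ≈ 5.9308%

step 1 [0.5y] bond c/2=9/200: DF=(126863/125000 − 9/200·(0))/(1+9/200) = 607/625 ≈ 0.971200
step 2 [1y] zero: DF = P = 2317/2500 ≈ 0.926800
step 3 [1.5y] swap r/2=143/3997: DF=(1 − 143/3997·(0.971200+0.926800))/(1+143/3997) = 8999/10000 ≈ 0.899900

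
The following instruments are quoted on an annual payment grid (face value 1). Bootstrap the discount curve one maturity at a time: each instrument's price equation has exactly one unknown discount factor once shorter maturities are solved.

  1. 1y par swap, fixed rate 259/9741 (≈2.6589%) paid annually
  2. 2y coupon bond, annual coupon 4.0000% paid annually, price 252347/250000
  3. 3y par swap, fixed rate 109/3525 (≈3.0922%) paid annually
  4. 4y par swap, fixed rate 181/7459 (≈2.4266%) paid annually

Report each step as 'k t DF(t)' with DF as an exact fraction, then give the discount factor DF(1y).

step 1 [1y] swap r/1=259/9741: DF=(1 − 259/9741·(0))/(1+259/9741) = 9741/10000 ≈ 0.974100
step 2 [2y] bond c/1=1/25: DF=(252347/250000 − 1/25·(0.974100))/(1+1/25) = 9331/10000 ≈ 0.933100
step 3 [3y] swap r/1=109/3525: DF=(1 − 109/3525·(0.974100+0.933100))/(1+109/3525) = 1141/1250 ≈ 0.912800
step 4 [4y] swap r/1=181/7459: DF=(1 − 181/7459·(0.974100+0.933100+0.912800))/(1+181/7459) = 1819/2000 ≈ 0.909500

1 1 9741/10000
2 2 9331/10000
3 3 1141/1250
4 4 1819/2000
DF(1y) = 9741/10000 ≈ 0.974100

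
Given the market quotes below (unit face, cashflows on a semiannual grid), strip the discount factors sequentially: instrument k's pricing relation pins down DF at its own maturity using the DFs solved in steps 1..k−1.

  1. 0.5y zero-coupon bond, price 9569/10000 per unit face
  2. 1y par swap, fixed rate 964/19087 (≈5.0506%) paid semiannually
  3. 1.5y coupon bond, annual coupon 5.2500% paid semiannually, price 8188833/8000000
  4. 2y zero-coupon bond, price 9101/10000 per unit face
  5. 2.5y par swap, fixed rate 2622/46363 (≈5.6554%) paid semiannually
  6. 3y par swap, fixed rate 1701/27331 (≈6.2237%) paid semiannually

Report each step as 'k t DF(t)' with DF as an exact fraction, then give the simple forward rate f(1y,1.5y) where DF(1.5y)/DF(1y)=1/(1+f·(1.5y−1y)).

step 1 [0.5y] zero: DF = P = 9569/10000 ≈ 0.956900
step 2 [1y] swap r/2=482/19087: DF=(1 − 482/19087·(0.956900))/(1+482/19087) = 4759/5000 ≈ 0.951800
step 3 [1.5y] bond c/2=21/800: DF=(8188833/8000000 − 21/800·(0.956900+0.951800))/(1+21/800) = 4743/5000 ≈ 0.948600
step 4 [2y] zero: DF = P = 9101/10000 ≈ 0.910100
step 5 [2.5y] swap r/2=1311/46363: DF=(1 − 1311/46363·(0.956900+0.951800+0.948600+0.910100))/(1+1311/46363) = 8689/10000 ≈ 0.868900
step 6 [3y] swap r/2=1701/54662: DF=(1 − 1701/54662·(0.956900+0.951800+0.948600+0.910100+0.868900))/(1+1701/54662) = 8299/10000 ≈ 0.829900

1 1/2 9569/10000
2 1 4759/5000
3 3/2 4743/5000
4 2 9101/10000
5 5/2 8689/10000
6 3 8299/10000
f(1y,1.5y) = ((4759/5000)/(4743/5000) − 1)/(1/2) = 32/4743 ≈ 0.6747%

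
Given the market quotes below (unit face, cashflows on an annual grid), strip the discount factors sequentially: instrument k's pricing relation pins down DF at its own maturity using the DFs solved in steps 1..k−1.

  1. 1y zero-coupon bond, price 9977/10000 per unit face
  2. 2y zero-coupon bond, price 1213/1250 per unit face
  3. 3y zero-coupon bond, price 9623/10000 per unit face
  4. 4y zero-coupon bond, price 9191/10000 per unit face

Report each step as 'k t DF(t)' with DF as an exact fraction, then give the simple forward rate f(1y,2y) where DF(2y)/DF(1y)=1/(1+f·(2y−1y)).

step 1 [1y] zero: DF = P = 9977/10000 ≈ 0.997700
step 2 [2y] zero: DF = P = 1213/1250 ≈ 0.970400
step 3 [3y] zero: DF = P = 9623/10000 ≈ 0.962300
step 4 [4y] zero: DF = P = 9191/10000 ≈ 0.919100

1 1 9977/10000
2 2 1213/1250
3 3 9623/10000
4 4 9191/10000
f(1y,2y) = ((9977/10000)/(1213/1250) − 1)/(1) = 273/9704 ≈ 2.8133%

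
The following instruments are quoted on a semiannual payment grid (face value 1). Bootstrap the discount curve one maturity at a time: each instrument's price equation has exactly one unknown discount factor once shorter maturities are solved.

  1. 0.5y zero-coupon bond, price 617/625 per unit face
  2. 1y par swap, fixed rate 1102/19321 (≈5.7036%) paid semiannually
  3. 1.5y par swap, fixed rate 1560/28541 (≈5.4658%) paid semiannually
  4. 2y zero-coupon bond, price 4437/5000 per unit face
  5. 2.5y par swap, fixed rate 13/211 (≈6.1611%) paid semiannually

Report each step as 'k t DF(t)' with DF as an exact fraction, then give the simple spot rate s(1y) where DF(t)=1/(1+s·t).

step 1 [0.5y] zero: DF = P = 617/625 ≈ 0.987200
step 2 [1y] swap r/2=551/19321: DF=(1 − 551/19321·(0.987200))/(1+551/19321) = 9449/10000 ≈ 0.944900
step 3 [1.5y] swap r/2=780/28541: DF=(1 − 780/28541·(0.987200+0.944900))/(1+780/28541) = 461/500 ≈ 0.922000
step 4 [2y] zero: DF = P = 4437/5000 ≈ 0.887400
step 5 [2.5y] swap r/2=13/422: DF=(1 − 13/422·(0.987200+0.944900+0.922000+0.887400))/(1+13/422) = 8583/10000 ≈ 0.858300

1 1/2 617/625
2 1 9449/10000
3 3/2 461/500
4 2 4437/5000
5 5/2 8583/10000
s(1y) = (1/(9449/10000) − 1)/(1) = 551/9449 ≈ 5.8313%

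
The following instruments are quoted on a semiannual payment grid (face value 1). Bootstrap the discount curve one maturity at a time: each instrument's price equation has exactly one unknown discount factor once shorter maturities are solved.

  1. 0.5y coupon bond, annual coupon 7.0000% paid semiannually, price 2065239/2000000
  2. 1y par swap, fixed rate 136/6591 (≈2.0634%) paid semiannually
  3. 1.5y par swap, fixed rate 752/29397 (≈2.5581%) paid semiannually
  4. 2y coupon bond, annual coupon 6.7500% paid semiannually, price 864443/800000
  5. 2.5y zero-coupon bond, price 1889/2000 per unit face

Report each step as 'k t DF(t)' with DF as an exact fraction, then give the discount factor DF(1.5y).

1 1/2 9977/10000
2 1 2449/2500
3 3/2 1203/1250
4 2 9493/10000
5 5/2 1889/2000
DF(1.5y) = 1203/1250 ≈ 0.962400

step 1 [0.5y] bond c/2=7/200: DF=(2065239/2000000 − 7/200·(0))/(1+7/200) = 9977/10000 ≈ 0.997700
step 2 [1y] swap r/2=68/6591: DF=(1 − 68/6591·(0.997700))/(1+68/6591) = 2449/2500 ≈ 0.979600
step 3 [1.5y] swap r/2=376/29397: DF=(1 − 376/29397·(0.997700+0.979600))/(1+376/29397) = 1203/1250 ≈ 0.962400
step 4 [2y] bond c/2=27/800: DF=(864443/800000 − 27/800·(0.997700+0.979600+0.962400))/(1+27/800) = 9493/10000 ≈ 0.949300
step 5 [2.5y] zero: DF = P = 1889/2000 ≈ 0.944500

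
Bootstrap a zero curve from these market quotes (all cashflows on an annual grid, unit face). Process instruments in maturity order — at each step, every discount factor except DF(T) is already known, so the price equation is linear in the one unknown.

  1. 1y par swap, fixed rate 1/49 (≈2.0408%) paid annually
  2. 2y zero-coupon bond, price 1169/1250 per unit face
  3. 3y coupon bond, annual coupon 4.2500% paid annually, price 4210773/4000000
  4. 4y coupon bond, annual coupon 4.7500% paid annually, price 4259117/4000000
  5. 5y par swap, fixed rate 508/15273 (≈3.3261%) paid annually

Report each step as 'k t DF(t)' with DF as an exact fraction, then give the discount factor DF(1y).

step 1 [1y] swap r/1=1/49: DF=(1 − 1/49·(0))/(1+1/49) = 49/50 ≈ 0.980000
step 2 [2y] zero: DF = P = 1169/1250 ≈ 0.935200
step 3 [3y] bond c/1=17/400: DF=(4210773/4000000 − 17/400·(0.980000+0.935200))/(1+17/400) = 9317/10000 ≈ 0.931700
step 4 [4y] bond c/1=19/400: DF=(4259117/4000000 − 19/400·(0.980000+0.935200+0.931700))/(1+19/400) = 4437/5000 ≈ 0.887400
step 5 [5y] swap r/1=508/15273: DF=(1 − 508/15273·(0.980000+0.935200+0.931700+0.887400))/(1+508/15273) = 2119/2500 ≈ 0.847600

1 1 49/50
2 2 1169/1250
3 3 9317/10000
4 4 4437/5000
5 5 2119/2500
DF(1y) = 49/50 ≈ 0.980000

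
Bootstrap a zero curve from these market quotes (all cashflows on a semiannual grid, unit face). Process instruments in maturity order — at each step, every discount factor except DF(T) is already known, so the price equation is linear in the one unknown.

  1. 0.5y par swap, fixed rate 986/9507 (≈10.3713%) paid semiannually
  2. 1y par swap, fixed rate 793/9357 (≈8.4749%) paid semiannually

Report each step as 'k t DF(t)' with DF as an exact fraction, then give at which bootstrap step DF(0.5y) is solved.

1 1/2 9507/10000
2 1 9207/10000
DF(0.5y) is solved at step 1

step 1 [0.5y] swap r/2=493/9507: DF=(1 − 493/9507·(0))/(1+493/9507) = 9507/10000 ≈ 0.950700
step 2 [1y] swap r/2=793/18714: DF=(1 − 793/18714·(0.950700))/(1+793/18714) = 9207/10000 ≈ 0.920700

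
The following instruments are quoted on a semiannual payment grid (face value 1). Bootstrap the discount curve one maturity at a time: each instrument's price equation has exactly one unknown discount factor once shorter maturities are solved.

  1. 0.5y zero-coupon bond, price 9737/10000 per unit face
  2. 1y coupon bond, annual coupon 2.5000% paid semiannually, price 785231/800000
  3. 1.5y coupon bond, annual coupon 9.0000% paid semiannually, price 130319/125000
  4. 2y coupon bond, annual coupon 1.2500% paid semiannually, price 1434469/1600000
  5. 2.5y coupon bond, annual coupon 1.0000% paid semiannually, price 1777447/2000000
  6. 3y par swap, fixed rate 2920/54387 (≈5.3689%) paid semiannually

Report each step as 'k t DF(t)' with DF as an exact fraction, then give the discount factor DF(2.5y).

step 1 [0.5y] zero: DF = P = 9737/10000 ≈ 0.973700
step 2 [1y] bond c/2=1/80: DF=(785231/800000 − 1/80·(0.973700))/(1+1/80) = 4787/5000 ≈ 0.957400
step 3 [1.5y] bond c/2=9/200: DF=(130319/125000 − 9/200·(0.973700+0.957400))/(1+9/200) = 1829/2000 ≈ 0.914500
step 4 [2y] bond c/2=1/160: DF=(1434469/1600000 − 1/160·(0.973700+0.957400+0.914500))/(1+1/160) = 8733/10000 ≈ 0.873300
step 5 [2.5y] bond c/2=1/200: DF=(1777447/2000000 − 1/200·(0.973700+0.957400+0.914500+0.873300))/(1+1/200) = 4329/5000 ≈ 0.865800
step 6 [3y] swap r/2=1460/54387: DF=(1 − 1460/54387·(0.973700+0.957400+0.914500+0.873300+0.865800))/(1+1460/54387) = 427/500 ≈ 0.854000

1 1/2 9737/10000
2 1 4787/5000
3 3/2 1829/2000
4 2 8733/10000
5 5/2 4329/5000
6 3 427/500
DF(2.5y) = 4329/5000 ≈ 0.865800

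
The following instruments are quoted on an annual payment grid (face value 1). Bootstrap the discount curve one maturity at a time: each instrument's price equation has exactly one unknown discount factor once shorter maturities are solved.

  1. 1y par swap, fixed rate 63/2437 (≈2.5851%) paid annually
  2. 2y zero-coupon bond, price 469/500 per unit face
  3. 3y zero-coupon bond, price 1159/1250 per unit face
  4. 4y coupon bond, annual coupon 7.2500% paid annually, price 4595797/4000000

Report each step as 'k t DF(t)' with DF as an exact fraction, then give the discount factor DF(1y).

1 1 2437/2500
2 2 469/500
3 3 1159/1250
4 4 8793/10000
DF(1y) = 2437/2500 ≈ 0.974800

step 1 [1y] swap r/1=63/2437: DF=(1 − 63/2437·(0))/(1+63/2437) = 2437/2500 ≈ 0.974800
step 2 [2y] zero: DF = P = 469/500 ≈ 0.938000
step 3 [3y] zero: DF = P = 1159/1250 ≈ 0.927200
step 4 [4y] bond c/1=29/400: DF=(4595797/4000000 − 29/400·(0.974800+0.938000+0.927200))/(1+29/400) = 8793/10000 ≈ 0.879300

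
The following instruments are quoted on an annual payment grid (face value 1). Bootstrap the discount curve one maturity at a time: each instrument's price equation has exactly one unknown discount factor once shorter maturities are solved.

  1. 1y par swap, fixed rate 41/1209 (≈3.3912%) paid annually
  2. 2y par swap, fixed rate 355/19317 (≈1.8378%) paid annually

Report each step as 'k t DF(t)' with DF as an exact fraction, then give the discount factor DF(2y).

step 1 [1y] swap r/1=41/1209: DF=(1 − 41/1209·(0))/(1+41/1209) = 1209/1250 ≈ 0.967200
step 2 [2y] swap r/1=355/19317: DF=(1 − 355/19317·(0.967200))/(1+355/19317) = 1929/2000 ≈ 0.964500

1 1 1209/1250
2 2 1929/2000
DF(2y) = 1929/2000 ≈ 0.964500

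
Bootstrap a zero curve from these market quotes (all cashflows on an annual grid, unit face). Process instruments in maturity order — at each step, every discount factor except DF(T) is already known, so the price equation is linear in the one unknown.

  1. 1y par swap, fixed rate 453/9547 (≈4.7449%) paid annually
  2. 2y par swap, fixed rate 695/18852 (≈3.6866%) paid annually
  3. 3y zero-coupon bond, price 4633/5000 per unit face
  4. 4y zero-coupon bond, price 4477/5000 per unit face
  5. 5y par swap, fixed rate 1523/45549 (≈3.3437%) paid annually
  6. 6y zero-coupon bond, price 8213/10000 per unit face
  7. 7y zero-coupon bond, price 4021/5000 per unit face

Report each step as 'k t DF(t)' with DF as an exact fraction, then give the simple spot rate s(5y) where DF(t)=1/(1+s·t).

1 1 9547/10000
2 2 1861/2000
3 3 4633/5000
4 4 4477/5000
5 5 8477/10000
6 6 8213/10000
7 7 4021/5000
s(5y) = (1/(8477/10000) − 1)/(5) = 1523/42385 ≈ 3.5933%

step 1 [1y] swap r/1=453/9547: DF=(1 − 453/9547·(0))/(1+453/9547) = 9547/10000 ≈ 0.954700
step 2 [2y] swap r/1=695/18852: DF=(1 − 695/18852·(0.954700))/(1+695/18852) = 1861/2000 ≈ 0.930500
step 3 [3y] zero: DF = P = 4633/5000 ≈ 0.926600
step 4 [4y] zero: DF = P = 4477/5000 ≈ 0.895400
step 5 [5y] swap r/1=1523/45549: DF=(1 − 1523/45549·(0.954700+0.930500+0.926600+0.895400))/(1+1523/45549) = 8477/10000 ≈ 0.847700
step 6 [6y] zero: DF = P = 8213/10000 ≈ 0.821300
step 7 [7y] zero: DF = P = 4021/5000 ≈ 0.804200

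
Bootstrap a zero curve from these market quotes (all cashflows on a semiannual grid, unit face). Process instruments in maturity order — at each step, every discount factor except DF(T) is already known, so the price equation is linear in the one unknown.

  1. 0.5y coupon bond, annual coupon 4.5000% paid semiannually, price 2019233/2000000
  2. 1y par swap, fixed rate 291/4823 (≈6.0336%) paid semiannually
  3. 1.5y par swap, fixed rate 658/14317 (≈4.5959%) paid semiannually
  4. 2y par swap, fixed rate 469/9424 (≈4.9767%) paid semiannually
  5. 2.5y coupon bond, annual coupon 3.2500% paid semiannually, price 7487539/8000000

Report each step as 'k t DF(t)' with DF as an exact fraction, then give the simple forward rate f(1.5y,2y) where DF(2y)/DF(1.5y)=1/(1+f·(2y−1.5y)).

step 1 [0.5y] bond c/2=9/400: DF=(2019233/2000000 − 9/400·(0))/(1+9/400) = 4937/5000 ≈ 0.987400
step 2 [1y] swap r/2=291/9646: DF=(1 − 291/9646·(0.987400))/(1+291/9646) = 4709/5000 ≈ 0.941800
step 3 [1.5y] swap r/2=329/14317: DF=(1 − 329/14317·(0.987400+0.941800))/(1+329/14317) = 4671/5000 ≈ 0.934200
step 4 [2y] swap r/2=469/18848: DF=(1 − 469/18848·(0.987400+0.941800+0.934200))/(1+469/18848) = 4531/5000 ≈ 0.906200
step 5 [2.5y] bond c/2=13/800: DF=(7487539/8000000 − 13/800·(0.987400+0.941800+0.934200+0.906200))/(1+13/800) = 8607/10000 ≈ 0.860700

1 1/2 4937/5000
2 1 4709/5000
3 3/2 4671/5000
4 2 4531/5000
5 5/2 8607/10000
f(1.5y,2y) = ((4671/5000)/(4531/5000) − 1)/(1/2) = 280/4531 ≈ 6.1797%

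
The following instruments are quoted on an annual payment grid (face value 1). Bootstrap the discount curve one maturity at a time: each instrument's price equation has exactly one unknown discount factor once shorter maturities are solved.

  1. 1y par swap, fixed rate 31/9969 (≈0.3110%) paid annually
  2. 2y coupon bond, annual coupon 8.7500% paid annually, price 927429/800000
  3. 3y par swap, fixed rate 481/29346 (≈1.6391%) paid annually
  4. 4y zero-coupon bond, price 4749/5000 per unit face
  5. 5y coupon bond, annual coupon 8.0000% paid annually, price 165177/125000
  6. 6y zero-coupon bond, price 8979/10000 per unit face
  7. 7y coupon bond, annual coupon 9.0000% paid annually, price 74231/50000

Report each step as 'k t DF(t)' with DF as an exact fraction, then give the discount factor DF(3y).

step 1 [1y] swap r/1=31/9969: DF=(1 − 31/9969·(0))/(1+31/9969) = 9969/10000 ≈ 0.996900
step 2 [2y] bond c/1=7/80: DF=(927429/800000 − 7/80·(0.996900))/(1+7/80) = 4929/5000 ≈ 0.985800
step 3 [3y] swap r/1=481/29346: DF=(1 − 481/29346·(0.996900+0.985800))/(1+481/29346) = 9519/10000 ≈ 0.951900
step 4 [4y] zero: DF = P = 4749/5000 ≈ 0.949800
step 5 [5y] bond c/1=2/25: DF=(165177/125000 − 2/25·(0.996900+0.985800+0.951900+0.949800))/(1+2/25) = 4679/5000 ≈ 0.935800
step 6 [6y] zero: DF = P = 8979/10000 ≈ 0.897900
step 7 [7y] bond c/1=9/100: DF=(74231/50000 − 9/100·(0.996900+0.985800+0.951900+0.949800+0.935800+0.897900))/(1+9/100) = 8899/10000 ≈ 0.889900

1 1 9969/10000
2 2 4929/5000
3 3 9519/10000
4 4 4749/5000
5 5 4679/5000
6 6 8979/10000
7 7 8899/10000
DF(3y) = 9519/10000 ≈ 0.951900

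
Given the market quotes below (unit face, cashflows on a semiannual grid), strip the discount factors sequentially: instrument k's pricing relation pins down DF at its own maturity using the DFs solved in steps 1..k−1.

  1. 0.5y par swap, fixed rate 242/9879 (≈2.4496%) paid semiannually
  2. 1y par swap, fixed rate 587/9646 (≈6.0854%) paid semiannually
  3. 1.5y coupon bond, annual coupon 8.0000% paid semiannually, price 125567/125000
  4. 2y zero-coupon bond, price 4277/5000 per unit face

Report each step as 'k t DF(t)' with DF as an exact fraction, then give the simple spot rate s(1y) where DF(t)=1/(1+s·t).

1 1/2 9879/10000
2 1 9413/10000
3 3/2 8917/10000
4 2 4277/5000
s(1y) = (1/(9413/10000) − 1)/(1) = 587/9413 ≈ 6.2361%

step 1 [0.5y] swap r/2=121/9879: DF=(1 − 121/9879·(0))/(1+121/9879) = 9879/10000 ≈ 0.987900
step 2 [1y] swap r/2=587/19292: DF=(1 − 587/19292·(0.987900))/(1+587/19292) = 9413/10000 ≈ 0.941300
step 3 [1.5y] bond c/2=1/25: DF=(125567/125000 − 1/25·(0.987900+0.941300))/(1+1/25) = 8917/10000 ≈ 0.891700
step 4 [2y] zero: DF = P = 4277/5000 ≈ 0.855400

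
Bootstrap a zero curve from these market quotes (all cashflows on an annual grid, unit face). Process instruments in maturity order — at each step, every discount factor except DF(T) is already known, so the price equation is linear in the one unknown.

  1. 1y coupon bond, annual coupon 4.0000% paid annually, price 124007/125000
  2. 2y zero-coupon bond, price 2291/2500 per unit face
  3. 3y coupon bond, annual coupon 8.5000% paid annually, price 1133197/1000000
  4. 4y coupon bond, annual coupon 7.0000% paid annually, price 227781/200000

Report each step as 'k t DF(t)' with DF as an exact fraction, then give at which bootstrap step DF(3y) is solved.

1 1 9539/10000
2 2 2291/2500
3 3 8979/10000
4 4 8833/10000
DF(3y) is solved at step 3

step 1 [1y] bond c/1=1/25: DF=(124007/125000 − 1/25·(0))/(1+1/25) = 9539/10000 ≈ 0.953900
step 2 [2y] zero: DF = P = 2291/2500 ≈ 0.916400
step 3 [3y] bond c/1=17/200: DF=(1133197/1000000 − 17/200·(0.953900+0.916400))/(1+17/200) = 8979/10000 ≈ 0.897900
step 4 [4y] bond c/1=7/100: DF=(227781/200000 − 7/100·(0.953900+0.916400+0.897900))/(1+7/100) = 8833/10000 ≈ 0.883300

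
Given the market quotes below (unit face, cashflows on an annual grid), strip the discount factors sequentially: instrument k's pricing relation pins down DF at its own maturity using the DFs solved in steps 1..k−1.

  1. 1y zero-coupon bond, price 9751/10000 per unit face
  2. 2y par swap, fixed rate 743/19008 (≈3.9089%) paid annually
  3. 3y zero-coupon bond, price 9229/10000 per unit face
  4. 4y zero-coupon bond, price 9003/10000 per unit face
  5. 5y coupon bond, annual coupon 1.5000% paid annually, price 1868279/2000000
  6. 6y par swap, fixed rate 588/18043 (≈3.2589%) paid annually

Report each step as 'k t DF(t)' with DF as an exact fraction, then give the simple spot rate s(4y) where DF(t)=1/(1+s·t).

step 1 [1y] zero: DF = P = 9751/10000 ≈ 0.975100
step 2 [2y] swap r/1=743/19008: DF=(1 − 743/19008·(0.975100))/(1+743/19008) = 9257/10000 ≈ 0.925700
step 3 [3y] zero: DF = P = 9229/10000 ≈ 0.922900
step 4 [4y] zero: DF = P = 9003/10000 ≈ 0.900300
step 5 [5y] bond c/1=3/200: DF=(1868279/2000000 − 3/200·(0.975100+0.925700+0.922900+0.900300))/(1+3/200) = 8653/10000 ≈ 0.865300
step 6 [6y] swap r/1=588/18043: DF=(1 − 588/18043·(0.975100+0.925700+0.922900+0.900300+0.865300))/(1+588/18043) = 2059/2500 ≈ 0.823600

1 1 9751/10000
2 2 9257/10000
3 3 9229/10000
4 4 9003/10000
5 5 8653/10000
6 6 2059/2500
s(4y) = (1/(9003/10000) − 1)/(4) = 997/36012 ≈ 2.7685%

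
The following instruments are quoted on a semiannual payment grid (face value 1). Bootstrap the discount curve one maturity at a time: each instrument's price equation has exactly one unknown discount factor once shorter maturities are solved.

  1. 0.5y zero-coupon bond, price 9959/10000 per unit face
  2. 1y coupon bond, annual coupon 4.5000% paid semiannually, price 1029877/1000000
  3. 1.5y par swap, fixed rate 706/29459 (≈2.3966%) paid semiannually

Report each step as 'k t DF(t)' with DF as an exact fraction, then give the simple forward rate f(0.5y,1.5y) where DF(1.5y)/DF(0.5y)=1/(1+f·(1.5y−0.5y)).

step 1 [0.5y] zero: DF = P = 9959/10000 ≈ 0.995900
step 2 [1y] bond c/2=9/400: DF=(1029877/1000000 − 9/400·(0.995900))/(1+9/400) = 9853/10000 ≈ 0.985300
step 3 [1.5y] swap r/2=353/29459: DF=(1 − 353/29459·(0.995900+0.985300))/(1+353/29459) = 9647/10000 ≈ 0.964700

1 1/2 9959/10000
2 1 9853/10000
3 3/2 9647/10000
f(0.5y,1.5y) = ((9959/10000)/(9647/10000) − 1)/(1) = 312/9647 ≈ 3.2342%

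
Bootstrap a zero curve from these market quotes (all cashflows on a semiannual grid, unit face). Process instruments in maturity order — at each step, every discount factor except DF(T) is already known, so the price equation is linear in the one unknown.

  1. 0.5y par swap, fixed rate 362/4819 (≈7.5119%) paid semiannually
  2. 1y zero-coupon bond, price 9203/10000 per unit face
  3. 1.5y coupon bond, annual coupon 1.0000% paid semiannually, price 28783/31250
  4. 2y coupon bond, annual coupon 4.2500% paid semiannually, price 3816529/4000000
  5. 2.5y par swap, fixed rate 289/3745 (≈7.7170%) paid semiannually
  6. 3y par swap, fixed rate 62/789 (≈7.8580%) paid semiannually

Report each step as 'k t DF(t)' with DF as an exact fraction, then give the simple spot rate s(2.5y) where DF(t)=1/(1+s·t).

step 1 [0.5y] swap r/2=181/4819: DF=(1 − 181/4819·(0))/(1+181/4819) = 4819/5000 ≈ 0.963800
step 2 [1y] zero: DF = P = 9203/10000 ≈ 0.920300
step 3 [1.5y] bond c/2=1/200: DF=(28783/31250 − 1/200·(0.963800+0.920300))/(1+1/200) = 9071/10000 ≈ 0.907100
step 4 [2y] bond c/2=17/800: DF=(3816529/4000000 − 17/800·(0.963800+0.920300+0.907100))/(1+17/800) = 4381/5000 ≈ 0.876200
step 5 [2.5y] swap r/2=289/7490: DF=(1 − 289/7490·(0.963800+0.920300+0.907100+0.876200))/(1+289/7490) = 4133/5000 ≈ 0.826600
step 6 [3y] swap r/2=31/789: DF=(1 − 31/789·(0.963800+0.920300+0.907100+0.876200+0.826600))/(1+31/789) = 7923/10000 ≈ 0.792300

1 1/2 4819/5000
2 1 9203/10000
3 3/2 9071/10000
4 2 4381/5000
5 5/2 4133/5000
6 3 7923/10000
s(2.5y) = (1/(4133/5000) − 1)/(5/2) = 1734/20665 ≈ 8.3910%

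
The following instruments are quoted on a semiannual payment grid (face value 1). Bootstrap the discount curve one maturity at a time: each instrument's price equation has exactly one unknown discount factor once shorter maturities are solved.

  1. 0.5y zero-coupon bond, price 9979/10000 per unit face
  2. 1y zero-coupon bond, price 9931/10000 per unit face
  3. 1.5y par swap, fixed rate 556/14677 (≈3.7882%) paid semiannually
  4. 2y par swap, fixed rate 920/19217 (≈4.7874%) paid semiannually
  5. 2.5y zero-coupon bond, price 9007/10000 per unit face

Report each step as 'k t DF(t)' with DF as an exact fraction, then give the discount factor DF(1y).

1 1/2 9979/10000
2 1 9931/10000
3 3/2 2361/2500
4 2 227/250
5 5/2 9007/10000
DF(1y) = 9931/10000 ≈ 0.993100

step 1 [0.5y] zero: DF = P = 9979/10000 ≈ 0.997900
step 2 [1y] zero: DF = P = 9931/10000 ≈ 0.993100
step 3 [1.5y] swap r/2=278/14677: DF=(1 − 278/14677·(0.997900+0.993100))/(1+278/14677) = 2361/2500 ≈ 0.944400
step 4 [2y] swap r/2=460/19217: DF=(1 − 460/19217·(0.997900+0.993100+0.944400))/(1+460/19217) = 227/250 ≈ 0.908000
step 5 [2.5y] zero: DF = P = 9007/10000 ≈ 0.900700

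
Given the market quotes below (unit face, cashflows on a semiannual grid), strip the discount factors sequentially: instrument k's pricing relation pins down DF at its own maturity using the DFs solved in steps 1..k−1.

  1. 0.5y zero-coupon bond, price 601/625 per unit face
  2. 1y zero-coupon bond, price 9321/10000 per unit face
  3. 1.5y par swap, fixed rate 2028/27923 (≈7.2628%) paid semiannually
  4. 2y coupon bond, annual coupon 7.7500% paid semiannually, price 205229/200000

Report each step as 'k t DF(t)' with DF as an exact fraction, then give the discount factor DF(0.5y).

1 1/2 601/625
2 1 9321/10000
3 3/2 4493/5000
4 2 8837/10000
DF(0.5y) = 601/625 ≈ 0.961600

step 1 [0.5y] zero: DF = P = 601/625 ≈ 0.961600
step 2 [1y] zero: DF = P = 9321/10000 ≈ 0.932100
step 3 [1.5y] swap r/2=1014/27923: DF=(1 − 1014/27923·(0.961600+0.932100))/(1+1014/27923) = 4493/5000 ≈ 0.898600
step 4 [2y] bond c/2=31/800: DF=(205229/200000 − 31/800·(0.961600+0.932100+0.898600))/(1+31/800) = 8837/10000 ≈ 0.883700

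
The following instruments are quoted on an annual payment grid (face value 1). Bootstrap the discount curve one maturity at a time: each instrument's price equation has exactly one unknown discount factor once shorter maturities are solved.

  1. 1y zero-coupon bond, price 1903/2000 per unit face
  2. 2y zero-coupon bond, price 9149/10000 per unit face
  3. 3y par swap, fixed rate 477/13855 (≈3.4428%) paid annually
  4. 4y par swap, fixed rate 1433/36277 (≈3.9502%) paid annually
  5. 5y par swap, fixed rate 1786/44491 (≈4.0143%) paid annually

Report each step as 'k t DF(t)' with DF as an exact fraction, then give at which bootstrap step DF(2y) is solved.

step 1 [1y] zero: DF = P = 1903/2000 ≈ 0.951500
step 2 [2y] zero: DF = P = 9149/10000 ≈ 0.914900
step 3 [3y] swap r/1=477/13855: DF=(1 − 477/13855·(0.951500+0.914900))/(1+477/13855) = 4523/5000 ≈ 0.904600
step 4 [4y] swap r/1=1433/36277: DF=(1 − 1433/36277·(0.951500+0.914900+0.904600))/(1+1433/36277) = 8567/10000 ≈ 0.856700
step 5 [5y] swap r/1=1786/44491: DF=(1 − 1786/44491·(0.951500+0.914900+0.904600+0.856700))/(1+1786/44491) = 4107/5000 ≈ 0.821400

1 1 1903/2000
2 2 9149/10000
3 3 4523/5000
4 4 8567/10000
5 5 4107/5000
DF(2y) is solved at step 2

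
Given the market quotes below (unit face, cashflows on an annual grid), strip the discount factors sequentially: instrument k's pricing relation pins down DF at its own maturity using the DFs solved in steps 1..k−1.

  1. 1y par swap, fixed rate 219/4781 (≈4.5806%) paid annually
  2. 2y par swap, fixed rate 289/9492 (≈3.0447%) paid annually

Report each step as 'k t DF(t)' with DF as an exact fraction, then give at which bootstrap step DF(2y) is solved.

1 1 4781/5000
2 2 4711/5000
DF(2y) is solved at step 2

step 1 [1y] swap r/1=219/4781: DF=(1 − 219/4781·(0))/(1+219/4781) = 4781/5000 ≈ 0.956200
step 2 [2y] swap r/1=289/9492: DF=(1 − 289/9492·(0.956200))/(1+289/9492) = 4711/5000 ≈ 0.942200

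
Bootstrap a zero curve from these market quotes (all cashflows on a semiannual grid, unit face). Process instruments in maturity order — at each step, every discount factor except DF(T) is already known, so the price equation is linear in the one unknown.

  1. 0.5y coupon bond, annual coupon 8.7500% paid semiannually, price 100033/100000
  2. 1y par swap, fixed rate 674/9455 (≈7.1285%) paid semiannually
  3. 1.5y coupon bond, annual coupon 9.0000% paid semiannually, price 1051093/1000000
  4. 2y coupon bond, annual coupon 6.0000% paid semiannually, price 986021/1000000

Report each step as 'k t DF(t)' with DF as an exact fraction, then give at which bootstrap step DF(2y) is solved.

1 1/2 599/625
2 1 4663/5000
3 3/2 2311/2500
4 2 8753/10000
DF(2y) is solved at step 4

step 1 [0.5y] bond c/2=7/160: DF=(100033/100000 − 7/160·(0))/(1+7/160) = 599/625 ≈ 0.958400
step 2 [1y] swap r/2=337/9455: DF=(1 − 337/9455·(0.958400))/(1+337/9455) = 4663/5000 ≈ 0.932600
step 3 [1.5y] bond c/2=9/200: DF=(1051093/1000000 − 9/200·(0.958400+0.932600))/(1+9/200) = 2311/2500 ≈ 0.924400
step 4 [2y] bond c/2=3/100: DF=(986021/1000000 − 3/100·(0.958400+0.932600+0.924400))/(1+3/100) = 8753/10000 ≈ 0.875300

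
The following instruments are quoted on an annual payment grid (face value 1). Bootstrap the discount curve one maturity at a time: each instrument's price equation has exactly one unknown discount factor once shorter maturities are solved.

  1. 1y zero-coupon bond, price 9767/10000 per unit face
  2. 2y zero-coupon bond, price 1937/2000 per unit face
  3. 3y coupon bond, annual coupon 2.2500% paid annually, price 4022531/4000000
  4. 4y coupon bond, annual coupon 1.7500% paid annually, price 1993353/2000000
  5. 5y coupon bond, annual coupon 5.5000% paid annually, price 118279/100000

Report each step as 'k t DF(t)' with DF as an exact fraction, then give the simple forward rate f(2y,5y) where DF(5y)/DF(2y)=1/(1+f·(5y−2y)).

1 1 9767/10000
2 2 1937/2000
3 3 9407/10000
4 4 9299/10000
5 5 4611/5000
f(2y,5y) = ((1937/2000)/(4611/5000) − 1)/(3) = 463/27666 ≈ 1.6735%

step 1 [1y] zero: DF = P = 9767/10000 ≈ 0.976700
step 2 [2y] zero: DF = P = 1937/2000 ≈ 0.968500
step 3 [3y] bond c/1=9/400: DF=(4022531/4000000 − 9/400·(0.976700+0.968500))/(1+9/400) = 9407/10000 ≈ 0.940700
step 4 [4y] bond c/1=7/400: DF=(1993353/2000000 − 7/400·(0.976700+0.968500+0.940700))/(1+7/400) = 9299/10000 ≈ 0.929900
step 5 [5y] bond c/1=11/200: DF=(118279/100000 − 11/200·(0.976700+0.968500+0.940700+0.929900))/(1+11/200) = 4611/5000 ≈ 0.922200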